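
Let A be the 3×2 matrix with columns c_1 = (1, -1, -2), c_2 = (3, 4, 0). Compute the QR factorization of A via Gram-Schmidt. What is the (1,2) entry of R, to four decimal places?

c_1 = (1, -1, -2); ‖c_1‖ = 2.4495, so q_1 = (0.4082, -0.4082, -0.8165).
r_{12} = q_1·c_2 = -0.4082.

r_{12} = -0.4082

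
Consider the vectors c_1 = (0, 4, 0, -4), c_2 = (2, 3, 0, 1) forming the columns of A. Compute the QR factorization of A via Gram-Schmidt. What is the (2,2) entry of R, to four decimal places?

r_{22} = 3.4641

c_1 = (0, 4, 0, -4); ‖c_1‖ = 5.6569, so q_1 = (0.0000, 0.7071, 0.0000, -0.7071).
q_1·c_2 = 0.0000·2 + 0.7071·3 + 0.0000·0 + (-0.7071)·1 = 1.4142.
u_2 = c_2 − 1.4142·q_1 = (2.0000, 2.0000, 0.0000, 2.0000).
r_{22} = ‖u_2‖ = 3.4641.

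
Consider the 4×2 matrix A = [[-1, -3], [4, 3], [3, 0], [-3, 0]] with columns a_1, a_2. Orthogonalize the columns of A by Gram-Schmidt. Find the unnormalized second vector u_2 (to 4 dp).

q_1 = a_1/‖a_1‖ = (-1, 4, 3, -3)/5.9161 = (-0.1690, 0.6761, 0.5071, -0.5071).
r_{12} = q_1·a_2 = 2.5355.
u_2 = a_2 − 2.5355·q_1 = (-2.5714, 1.2857, -1.2857, 1.2857).

u_2 = (-2.5714, 1.2857, -1.2857, 1.2857)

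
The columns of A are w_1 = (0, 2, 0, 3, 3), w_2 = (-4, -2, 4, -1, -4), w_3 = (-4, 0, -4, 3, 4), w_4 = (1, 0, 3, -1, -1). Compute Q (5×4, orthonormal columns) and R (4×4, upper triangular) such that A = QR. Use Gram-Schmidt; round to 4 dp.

w_1 = (0, 2, 0, 3, 3); ‖w_1‖ = 4.6904, so e_1 = (0.0000, 0.4264, 0.0000, 0.6396, 0.6396).
e_1·w_2 = 0.0000·(-4) + 0.4264·(-2) + 0.0000·4 + 0.6396·(-1) + 0.6396·(-4) = -4.0508.
u_2 = w_2 + 4.0508·e_1 = (-4.0000, -0.2727, 4.0000, 1.5909, -1.4091).
‖u_2‖ = 6.0490, so e_2 = (-0.6613, -0.0451, 0.6613, 0.2630, -0.2329).
e_1·w_3 = 0.0000·(-4) + 0.4264·0 + 0.0000·(-4) + 0.6396·3 + 0.6396·4 = 4.4772; e_2·w_3 = (-0.6613)·(-4) + (-0.0451)·0 + 0.6613·(-4) + 0.2630·3 + (-0.2329)·4 = -0.1428.
u_3 = w_3 − 4.4772·e_1 + 0.1428·e_2 = (-4.0944, -1.9155, -3.9056, 0.1739, 1.1031).
‖u_3‖ = 6.0773, so e_3 = (-0.6737, -0.3152, -0.6426, 0.0286, 0.1815).
e_1·w_4 = 0.0000·1 + 0.4264·0 + 0.0000·3 + 0.6396·(-1) + 0.6396·(-1) = -1.2792; e_2·w_4 = (-0.6613)·1 + (-0.0451)·0 + 0.6613·3 + 0.2630·(-1) + (-0.2329)·(-1) = 1.2925; e_3·w_4 = (-0.6737)·1 + (-0.3152)·0 + (-0.6426)·3 + 0.0286·(-1) + 0.1815·(-1) = -2.8118.
u_4 = w_4 + 1.2792·e_1 − 1.2925·e_2 + 2.8118·e_3 = (-0.0397, -0.2825, 0.3384, -0.4413, 0.6296).
‖u_4‖ = 0.8871, so e_4 = (-0.0447, -0.3185, 0.3814, -0.4974, 0.7097).

Q = [[0.0000, -0.6613, -0.6737, -0.0447], [0.4264, -0.0451, -0.3152, -0.3185], [0.0000, 0.6613, -0.6426, 0.3814], [0.6396, 0.2630, 0.0286, -0.4974], [0.6396, -0.2329, 0.1815, 0.7097]], R = [[4.6904, -4.0508, 4.4772, -1.2792], [0.0000, 6.0490, -0.1428, 1.2925], [0.0000, 0.0000, 6.0773, -2.8118], [0.0000, 0.0000, 0.0000, 0.8871]]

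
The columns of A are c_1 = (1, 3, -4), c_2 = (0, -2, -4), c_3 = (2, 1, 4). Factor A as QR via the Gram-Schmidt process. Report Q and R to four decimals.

Q = [[0.1961, -0.0957, 0.9759], [0.5883, -0.7847, -0.1952], [-0.7845, -0.6124, 0.0976]], R = [[5.0990, 1.9612, -2.1573], [0.0000, 4.0192, -3.4259], [0.0000, 0.0000, 2.1470]]

q_1 = c_1/‖c_1‖ = (1, 3, -4)/5.0990 = (0.1961, 0.5883, -0.7845).
r_{12} = q_1·c_2 = 1.9612.
u_2 = c_2 − 1.9612·q_1 = (-0.3846, -3.1538, -2.4615).
‖u_2‖ = 4.0192, so q_2 = (-0.0957, -0.7847, -0.6124).
r_{13} = q_1·c_3 = -2.1573; r_{23} = q_2·c_3 = -3.4259.
u_3 = c_3 + 2.1573·q_1 + 3.4259·q_2 = (2.0952, -0.4190, 0.2095).
‖u_3‖ = 2.1470, so q_3 = (0.9759, -0.1952, 0.0976).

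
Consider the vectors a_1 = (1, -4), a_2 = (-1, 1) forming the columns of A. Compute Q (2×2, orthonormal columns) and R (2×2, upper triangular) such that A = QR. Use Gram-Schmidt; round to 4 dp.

Q = [[0.2425, -0.9701], [-0.9701, -0.2425]], R = [[4.1231, -1.2127], [0.0000, 0.7276]]

a_1 = (1, -4); ‖a_1‖ = 4.1231, so e_1 = (0.2425, -0.9701).
e_1·a_2 = 0.2425·(-1) + (-0.9701)·1 = -1.2127.
u_2 = a_2 + 1.2127·e_1 = (-0.7059, -0.1765).
‖u_2‖ = 0.7276, so e_2 = (-0.9701, -0.2425).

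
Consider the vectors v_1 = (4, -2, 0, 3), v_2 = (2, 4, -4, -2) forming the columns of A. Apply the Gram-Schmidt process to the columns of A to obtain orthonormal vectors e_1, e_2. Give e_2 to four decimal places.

v_1 = (4, -2, 0, 3); ‖v_1‖ = 5.3852, so e_1 = (0.7428, -0.3714, 0.0000, 0.5571).
e_1·v_2 = 0.7428·2 + (-0.3714)·4 + 0.0000·(-4) + 0.5571·(-2) = -1.1142.
u_2 = v_2 + 1.1142·e_1 = (2.8276, 3.5862, -4.0000, -1.3793).
‖u_2‖ = 6.2256, so e_2 = (0.4542, 0.5760, -0.6425, -0.2216).

e_2 = (0.4542, 0.5760, -0.6425, -0.2216)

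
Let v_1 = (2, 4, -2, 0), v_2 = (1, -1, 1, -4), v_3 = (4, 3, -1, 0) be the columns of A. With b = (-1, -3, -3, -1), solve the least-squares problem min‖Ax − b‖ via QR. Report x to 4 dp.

x = (0.2406, 0.2086, -0.5882)

v_1 = (2, 4, -2, 0); ‖v_1‖ = 4.8990, so e_1 = (0.4082, 0.8165, -0.4082, 0.0000).
e_1·v_2 = 0.4082·1 + 0.8165·(-1) + (-0.4082)·1 + 0.0000·(-4) = -0.8165.
u_2 = v_2 + 0.8165·e_1 = (1.3333, -0.3333, 0.6667, -4.0000).
‖u_2‖ = 4.2817, so e_2 = (0.3114, -0.0778, 0.1557, -0.9342).
e_1·v_3 = 0.4082·4 + 0.8165·3 + (-0.4082)·(-1) + 0.0000·0 = 4.4907; e_2·v_3 = 0.3114·4 + (-0.0778)·3 + 0.1557·(-1) + (-0.9342)·0 = 0.8563.
u_3 = v_3 − 4.4907·e_1 − 0.8563·e_2 = (1.9000, -0.6000, 0.7000, 0.8000).
‖u_3‖ = 2.2583, so e_3 = (0.8413, -0.2657, 0.3100, 0.3542).
Qᵀb = (-1.6330, 0.3892, -1.3284).
Back-substitute: x_3 = -1.3284/2.2583 = -0.5882.
x_2 = (0.3892 − 0.8563·(-0.5882))/4.2817 = 0.2086.
x_1 = (-1.6330 + 0.8165·0.2086 − 4.4907·(-0.5882))/4.8990 = 0.2406.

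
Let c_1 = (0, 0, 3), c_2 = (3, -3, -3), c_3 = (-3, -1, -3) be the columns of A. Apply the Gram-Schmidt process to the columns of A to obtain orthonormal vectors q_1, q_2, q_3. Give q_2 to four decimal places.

q_2 = (0.7071, -0.7071, 0.0000)

c_1 = (0, 0, 3); ‖c_1‖ = 3.0000, so q_1 = (0.0000, 0.0000, 1.0000).
q_1·c_2 = 0.0000·3 + 0.0000·(-3) + 1.0000·(-3) = -3.0000.
u_2 = c_2 + 3.0000·q_1 = (3.0000, -3.0000, 0.0000).
‖u_2‖ = 4.2426, so q_2 = (0.7071, -0.7071, 0.0000).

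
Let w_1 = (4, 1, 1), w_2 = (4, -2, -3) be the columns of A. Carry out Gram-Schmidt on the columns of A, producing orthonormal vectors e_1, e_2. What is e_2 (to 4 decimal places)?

w_1 = (4, 1, 1); ‖w_1‖ = 4.2426, so e_1 = (0.9428, 0.2357, 0.2357).
e_1·w_2 = 0.9428·4 + 0.2357·(-2) + 0.2357·(-3) = 2.5927.
u_2 = w_2 − 2.5927·e_1 = (1.5556, -2.6111, -3.6111).
‖u_2‖ = 4.7199, so e_2 = (0.3296, -0.5532, -0.7651).

e_2 = (0.3296, -0.5532, -0.7651)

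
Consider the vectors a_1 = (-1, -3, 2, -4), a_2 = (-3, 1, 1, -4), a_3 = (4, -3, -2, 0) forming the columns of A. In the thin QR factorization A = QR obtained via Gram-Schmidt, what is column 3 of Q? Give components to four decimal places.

e_3 = (0.4544, 0.0452, -0.7279, -0.5115)

a_1 = (-1, -3, 2, -4); ‖a_1‖ = 5.4772, so e_1 = (-0.1826, -0.5477, 0.3651, -0.7303).
e_1·a_2 = (-0.1826)·(-3) + (-0.5477)·1 + 0.3651·1 + (-0.7303)·(-4) = 3.2863.
u_2 = a_2 − 3.2863·e_1 = (-2.4000, 2.8000, -0.2000, -1.6000).
‖u_2‖ = 4.0249, so e_2 = (-0.5963, 0.6957, -0.0497, -0.3975).
e_1·a_3 = (-0.1826)·4 + (-0.5477)·(-3) + 0.3651·(-2) + (-0.7303)·0 = 0.1826; e_2·a_3 = (-0.5963)·4 + 0.6957·(-3) + (-0.0497)·(-2) + (-0.3975)·0 = -4.3728.
u_3 = a_3 − 0.1826·e_1 + 4.3728·e_2 = (1.4259, 0.1420, -2.2840, -1.6049).
‖u_3‖ = 3.1378, so e_3 = (0.4544, 0.0452, -0.7279, -0.5115).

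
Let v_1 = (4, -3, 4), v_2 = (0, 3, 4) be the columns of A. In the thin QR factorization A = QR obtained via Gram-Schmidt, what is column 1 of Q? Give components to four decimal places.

e_1 = v_1/‖v_1‖ = (4, -3, 4)/6.4031 = (0.6247, -0.4685, 0.6247).

e_1 = (0.6247, -0.4685, 0.6247)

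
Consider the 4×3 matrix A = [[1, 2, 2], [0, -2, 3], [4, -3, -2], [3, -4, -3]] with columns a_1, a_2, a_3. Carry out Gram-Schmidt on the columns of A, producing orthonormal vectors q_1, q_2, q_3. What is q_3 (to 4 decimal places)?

q_3 = (0.4721, 0.8496, 0.0538, -0.2291)

q_1 = a_1/‖a_1‖ = (1, 0, 4, 3)/5.0990 = (0.1961, 0.0000, 0.7845, 0.5883).
r_{12} = q_1·a_2 = -4.3146.
u_2 = a_2 + 4.3146·q_1 = (2.8462, -2.0000, 0.3846, -1.4615).
‖u_2‖ = 3.7927, so q_2 = (0.7504, -0.5273, 0.1014, -0.3854).
r_{13} = q_1·a_3 = -2.9417; r_{23} = q_2·a_3 = 0.8721.
u_3 = a_3 + 2.9417·q_1 − 0.8721·q_2 = (1.9225, 3.4599, 0.2193, -0.9332).
‖u_3‖ = 4.0725, so q_3 = (0.4721, 0.8496, 0.0538, -0.2291).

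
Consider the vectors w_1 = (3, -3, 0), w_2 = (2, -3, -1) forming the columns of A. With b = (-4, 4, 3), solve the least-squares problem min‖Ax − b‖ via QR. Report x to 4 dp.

x = (0.3333, -2.0000)

w_1 = (3, -3, 0); ‖w_1‖ = 4.2426, so e_1 = (0.7071, -0.7071, 0.0000).
e_1·w_2 = 0.7071·2 + (-0.7071)·(-3) + 0.0000·(-1) = 3.5355.
u_2 = w_2 − 3.5355·e_1 = (-0.5000, -0.5000, -1.0000).
‖u_2‖ = 1.2247, so e_2 = (-0.4082, -0.4082, -0.8165).
Qᵀb = (-5.6569, -2.4495).
Back-substitute: x_2 = -2.4495/1.2247 = -2.0000.
x_1 = (-5.6569 − 3.5355·(-2.0000))/4.2426 = 0.3333.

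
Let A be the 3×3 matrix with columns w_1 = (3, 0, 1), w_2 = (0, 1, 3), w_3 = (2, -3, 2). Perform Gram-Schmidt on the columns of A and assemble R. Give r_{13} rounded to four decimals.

r_{13} = 2.5298

q_1 = w_1/‖w_1‖ = (3, 0, 1)/3.1623 = (0.9487, 0.0000, 0.3162).
r_{13} = q_1·w_3 = 2.5298.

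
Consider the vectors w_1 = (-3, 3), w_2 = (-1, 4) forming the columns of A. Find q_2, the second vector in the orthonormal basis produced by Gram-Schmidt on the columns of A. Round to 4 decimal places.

q_2 = (0.7071, 0.7071)

q_1 = w_1/‖w_1‖ = (-3, 3)/4.2426 = (-0.7071, 0.7071).
r_{12} = q_1·w_2 = 3.5355.
u_2 = w_2 − 3.5355·q_1 = (1.5000, 1.5000).
‖u_2‖ = 2.1213, so q_2 = (0.7071, 0.7071).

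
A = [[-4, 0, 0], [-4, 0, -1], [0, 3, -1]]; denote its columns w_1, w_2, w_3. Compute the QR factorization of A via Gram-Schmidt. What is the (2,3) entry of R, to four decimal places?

r_{23} = -1.0000

e_1 = w_1/‖w_1‖ = (-4, -4, 0)/5.6569 = (-0.7071, -0.7071, 0.0000).
r_{12} = e_1·w_2 = 0.0000.
u_2 = w_2 + 0.0000·e_1 = (0.0000, 0.0000, 3.0000).
‖u_2‖ = 3.0000, so e_2 = (0.0000, 0.0000, 1.0000).
r_{23} = e_2·w_3 = -1.0000.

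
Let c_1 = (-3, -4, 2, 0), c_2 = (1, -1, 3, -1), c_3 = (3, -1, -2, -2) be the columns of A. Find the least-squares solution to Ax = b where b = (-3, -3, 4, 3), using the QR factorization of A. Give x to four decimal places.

c_1 = (-3, -4, 2, 0); ‖c_1‖ = 5.3852, so q_1 = (-0.5571, -0.7428, 0.3714, 0.0000).
q_1·c_2 = (-0.5571)·1 + (-0.7428)·(-1) + 0.3714·3 + 0.0000·(-1) = 1.2999.
u_2 = c_2 − 1.2999·q_1 = (1.7241, -0.0345, 2.5172, -1.0000).
‖u_2‖ = 3.2110, so q_2 = (0.5370, -0.0107, 0.7839, -0.3114).
q_1·c_3 = (-0.5571)·3 + (-0.7428)·(-1) + 0.3714·(-2) + 0.0000·(-2) = -1.6713; q_2·c_3 = 0.5370·3 + (-0.0107)·(-1) + 0.7839·(-2) + (-0.3114)·(-2) = 0.6766.
u_3 = c_3 + 1.6713·q_1 − 0.6766·q_2 = (1.7057, -2.2341, -1.9097, -1.7893).
‖u_3‖ = 3.8405, so q_3 = (0.4441, -0.5817, -0.4973, -0.4659).
Qᵀb = (5.3852, 0.6229, -2.9740).
Back-substitute: x_3 = -2.9740/3.8405 = -0.7744.
x_2 = (0.6229 − 0.6766·(-0.7744))/3.2110 = 0.3571.
x_1 = (5.3852 − 1.2999·0.3571 + 1.6713·(-0.7744))/5.3852 = 0.6735.

x = (0.6735, 0.3571, -0.7744)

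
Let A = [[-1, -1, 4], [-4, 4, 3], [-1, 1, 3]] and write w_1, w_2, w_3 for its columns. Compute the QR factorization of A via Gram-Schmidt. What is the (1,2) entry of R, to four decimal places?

r_{12} = -3.7712

q_1 = w_1/‖w_1‖ = (-1, -4, -1)/4.2426 = (-0.2357, -0.9428, -0.2357).
r_{12} = q_1·w_2 = -3.7712.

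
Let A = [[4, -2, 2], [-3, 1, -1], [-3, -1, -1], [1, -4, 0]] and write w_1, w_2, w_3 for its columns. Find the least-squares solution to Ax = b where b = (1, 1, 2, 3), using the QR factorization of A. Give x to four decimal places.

w_1 = (4, -3, -3, 1); ‖w_1‖ = 5.9161, so e_1 = (0.6761, -0.5071, -0.5071, 0.1690).
e_1·w_2 = 0.6761·(-2) + (-0.5071)·1 + (-0.5071)·(-1) + 0.1690·(-4) = -2.0284.
u_2 = w_2 + 2.0284·e_1 = (-0.6286, -0.0286, -2.0286, -3.6571).
‖u_2‖ = 4.2292, so e_2 = (-0.1486, -0.0068, -0.4797, -0.8647).
e_1·w_3 = 0.6761·2 + (-0.5071)·(-1) + (-0.5071)·(-1) + 0.1690·0 = 2.3664; e_2·w_3 = (-0.1486)·2 + (-0.0068)·(-1) + (-0.4797)·(-1) + (-0.8647)·0 = 0.1892.
u_3 = w_3 − 2.3664·e_1 − 0.1892·e_2 = (0.4281, 0.2013, 0.2907, -0.2364).
‖u_3‖ = 0.6035, so e_3 = (0.7094, 0.3335, 0.4817, -0.3917).
Qᵀb = (-0.3381, -3.7090, 0.8311).
Back-substitute: x_3 = 0.8311/0.6035 = 1.3772.
x_2 = (-3.7090 − 0.1892·1.3772)/4.2292 = -0.9386.
x_1 = (-0.3381 + 2.0284·(-0.9386) − 2.3664·1.3772)/5.9161 = -0.9298.

x = (-0.9298, -0.9386, 1.3772)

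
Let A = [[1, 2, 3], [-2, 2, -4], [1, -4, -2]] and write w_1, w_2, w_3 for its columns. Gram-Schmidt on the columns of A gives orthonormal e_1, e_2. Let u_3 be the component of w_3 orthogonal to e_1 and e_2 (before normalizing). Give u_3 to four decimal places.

w_1 = (1, -2, 1); ‖w_1‖ = 2.4495, so e_1 = (0.4082, -0.8165, 0.4082).
e_1·w_2 = 0.4082·2 + (-0.8165)·2 + 0.4082·(-4) = -2.4495.
u_2 = w_2 + 2.4495·e_1 = (3.0000, 0.0000, -3.0000).
‖u_2‖ = 4.2426, so e_2 = (0.7071, 0.0000, -0.7071).
e_1·w_3 = 0.4082·3 + (-0.8165)·(-4) + 0.4082·(-2) = 3.6742; e_2·w_3 = 0.7071·3 + (0.0000)·(-4) + (-0.7071)·(-2) = 3.5355.
u_3 = w_3 − 3.6742·e_1 − 3.5355·e_2 = (-1.0000, -1.0000, -1.0000).

u_3 = (-1.0000, -1.0000, -1.0000)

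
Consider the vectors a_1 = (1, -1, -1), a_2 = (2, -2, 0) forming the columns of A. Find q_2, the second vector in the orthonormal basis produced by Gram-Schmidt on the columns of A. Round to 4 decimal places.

a_1 = (1, -1, -1); ‖a_1‖ = 1.7321, so q_1 = (0.5774, -0.5774, -0.5774).
q_1·a_2 = 0.5774·2 + (-0.5774)·(-2) + (-0.5774)·0 = 2.3094.
u_2 = a_2 − 2.3094·q_1 = (0.6667, -0.6667, 1.3333).
‖u_2‖ = 1.6330, so q_2 = (0.4082, -0.4082, 0.8165).

q_2 = (0.4082, -0.4082, 0.8165)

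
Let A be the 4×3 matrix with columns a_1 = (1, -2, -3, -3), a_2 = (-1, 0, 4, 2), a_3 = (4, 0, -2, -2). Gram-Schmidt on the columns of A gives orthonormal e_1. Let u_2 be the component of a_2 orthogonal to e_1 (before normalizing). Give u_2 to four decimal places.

u_2 = (-0.1739, -1.6522, 1.5217, -0.4783)

e_1 = a_1/‖a_1‖ = (1, -2, -3, -3)/4.7958 = (0.2085, -0.4170, -0.6255, -0.6255).
r_{12} = e_1·a_2 = -3.9618.
u_2 = a_2 + 3.9618·e_1 = (-0.1739, -1.6522, 1.5217, -0.4783).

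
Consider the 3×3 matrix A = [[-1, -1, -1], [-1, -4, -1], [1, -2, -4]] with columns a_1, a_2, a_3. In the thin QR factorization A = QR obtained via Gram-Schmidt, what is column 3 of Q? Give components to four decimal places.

a_1 = (-1, -1, 1); ‖a_1‖ = 1.7321, so q_1 = (-0.5774, -0.5774, 0.5774).
q_1·a_2 = (-0.5774)·(-1) + (-0.5774)·(-4) + 0.5774·(-2) = 1.7321.
u_2 = a_2 − 1.7321·q_1 = (0.0000, -3.0000, -3.0000).
‖u_2‖ = 4.2426, so q_2 = (0.0000, -0.7071, -0.7071).
q_1·a_3 = (-0.5774)·(-1) + (-0.5774)·(-1) + 0.5774·(-4) = -1.1547; q_2·a_3 = 0.0000·(-1) + (-0.7071)·(-1) + (-0.7071)·(-4) = 3.5355.
u_3 = a_3 + 1.1547·q_1 − 3.5355·q_2 = (-1.6667, 0.8333, -0.8333).
‖u_3‖ = 2.0412, so q_3 = (-0.8165, 0.4082, -0.4082).

q_3 = (-0.8165, 0.4082, -0.4082)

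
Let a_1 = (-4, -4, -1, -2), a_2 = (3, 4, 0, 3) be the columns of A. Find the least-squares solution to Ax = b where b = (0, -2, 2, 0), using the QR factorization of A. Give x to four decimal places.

q_1 = a_1/‖a_1‖ = (-4, -4, -1, -2)/6.0828 = (-0.6576, -0.6576, -0.1644, -0.3288).
r_{12} = q_1·a_2 = -5.5896.
u_2 = a_2 + 5.5896·q_1 = (-0.6757, 0.3243, -0.9189, 1.1622).
‖u_2‖ = 1.6603, so q_2 = (-0.4069, 0.1953, -0.5534, 0.7000).
Qᵀb = (0.9864, -1.4976).
Back-substitute: x_2 = -1.4976/1.6603 = -0.9020.
x_1 = (0.9864 + 5.5896·(-0.9020))/6.0828 = -0.6667.

x = (-0.6667, -0.9020)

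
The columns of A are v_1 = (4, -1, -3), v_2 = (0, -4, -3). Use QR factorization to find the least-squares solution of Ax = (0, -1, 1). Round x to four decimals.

v_1 = (4, -1, -3); ‖v_1‖ = 5.0990, so q_1 = (0.7845, -0.1961, -0.5883).
q_1·v_2 = 0.7845·0 + (-0.1961)·(-4) + (-0.5883)·(-3) = 2.5495.
u_2 = v_2 − 2.5495·q_1 = (-2.0000, -3.5000, -1.5000).
‖u_2‖ = 4.3012, so q_2 = (-0.4650, -0.8137, -0.3487).
Qᵀb = (-0.3922, 0.4650).
Back-substitute: x_2 = 0.4650/4.3012 = 0.1081.
x_1 = (-0.3922 − 2.5495·0.1081)/5.0990 = -0.1310.

x = (-0.1310, 0.1081)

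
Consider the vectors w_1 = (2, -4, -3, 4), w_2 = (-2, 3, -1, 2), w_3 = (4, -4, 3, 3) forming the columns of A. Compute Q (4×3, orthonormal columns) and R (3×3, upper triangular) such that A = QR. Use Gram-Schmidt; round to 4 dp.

Q = [[0.2981, -0.4256, 0.2891], [-0.5963, 0.6119, 0.0949], [-0.4472, -0.3192, 0.7852], [0.5963, 0.5853, 0.5393]], R = [[6.7082, -0.7454, 4.0249], [0.0000, 4.1767, -3.3520], [0.0000, 0.0000, 4.7502]]

w_1 = (2, -4, -3, 4); ‖w_1‖ = 6.7082, so e_1 = (0.2981, -0.5963, -0.4472, 0.5963).
e_1·w_2 = 0.2981·(-2) + (-0.5963)·3 + (-0.4472)·(-1) + 0.5963·2 = -0.7454.
u_2 = w_2 + 0.7454·e_1 = (-1.7778, 2.5556, -1.3333, 2.4444).
‖u_2‖ = 4.1767, so e_2 = (-0.4256, 0.6119, -0.3192, 0.5853).
e_1·w_3 = 0.2981·4 + (-0.5963)·(-4) + (-0.4472)·3 + 0.5963·3 = 4.0249; e_2·w_3 = (-0.4256)·4 + 0.6119·(-4) + (-0.3192)·3 + 0.5853·3 = -3.3520.
u_3 = w_3 − 4.0249·e_1 + 3.3520·e_2 = (1.3732, 0.4510, 3.7299, 2.5618).
‖u_3‖ = 4.7502, so e_3 = (0.2891, 0.0949, 0.7852, 0.5393).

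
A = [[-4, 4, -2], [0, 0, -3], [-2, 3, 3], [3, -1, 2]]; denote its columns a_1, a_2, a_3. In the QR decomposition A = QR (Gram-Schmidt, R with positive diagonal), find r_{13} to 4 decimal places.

q_1 = a_1/‖a_1‖ = (-4, 0, -2, 3)/5.3852 = (-0.7428, 0.0000, -0.3714, 0.5571).
r_{13} = q_1·a_3 = 1.4856.

r_{13} = 1.4856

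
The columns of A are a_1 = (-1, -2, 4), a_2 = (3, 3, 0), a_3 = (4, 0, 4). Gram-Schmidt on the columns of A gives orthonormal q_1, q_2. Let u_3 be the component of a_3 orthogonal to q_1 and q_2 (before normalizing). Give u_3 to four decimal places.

u_3 = (1.4545, -1.4545, -0.3636)

a_1 = (-1, -2, 4); ‖a_1‖ = 4.5826, so q_1 = (-0.2182, -0.4364, 0.8729).
q_1·a_2 = (-0.2182)·3 + (-0.4364)·3 + 0.8729·0 = -1.9640.
u_2 = a_2 + 1.9640·q_1 = (2.5714, 2.1429, 1.7143).
‖u_2‖ = 3.7607, so q_2 = (0.6838, 0.5698, 0.4558).
q_1·a_3 = (-0.2182)·4 + (-0.4364)·0 + 0.8729·4 = 2.6186; q_2·a_3 = 0.6838·4 + 0.5698·0 + 0.4558·4 = 4.5584.
u_3 = a_3 − 2.6186·q_1 − 4.5584·q_2 = (1.4545, -1.4545, -0.3636).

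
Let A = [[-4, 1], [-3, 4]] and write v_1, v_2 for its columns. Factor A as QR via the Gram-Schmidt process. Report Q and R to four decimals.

v_1 = (-4, -3); ‖v_1‖ = 5.0000, so q_1 = (-0.8000, -0.6000).
q_1·v_2 = (-0.8000)·1 + (-0.6000)·4 = -3.2000.
u_2 = v_2 + 3.2000·q_1 = (-1.5600, 2.0800).
‖u_2‖ = 2.6000, so q_2 = (-0.6000, 0.8000).

Q = [[-0.8000, -0.6000], [-0.6000, 0.8000]], R = [[5.0000, -3.2000], [0.0000, 2.6000]]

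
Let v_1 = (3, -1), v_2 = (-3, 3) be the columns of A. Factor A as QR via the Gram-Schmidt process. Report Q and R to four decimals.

Q = [[0.9487, 0.3162], [-0.3162, 0.9487]], R = [[3.1623, -3.7947], [0.0000, 1.8974]]

v_1 = (3, -1); ‖v_1‖ = 3.1623, so e_1 = (0.9487, -0.3162).
e_1·v_2 = 0.9487·(-3) + (-0.3162)·3 = -3.7947.
u_2 = v_2 + 3.7947·e_1 = (0.6000, 1.8000).
‖u_2‖ = 1.8974, so e_2 = (0.3162, 0.9487).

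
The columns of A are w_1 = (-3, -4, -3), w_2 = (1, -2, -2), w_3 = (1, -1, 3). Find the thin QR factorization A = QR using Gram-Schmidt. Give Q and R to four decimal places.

Q = [[-0.5145, 0.8448, 0.1470], [-0.6860, -0.3026, -0.6617], [-0.5145, -0.4413, 0.7352]], R = [[5.8310, 1.8865, -1.3720], [0.0000, 2.3326, -0.1765], [0.0000, 0.0000, 3.0144]]

w_1 = (-3, -4, -3); ‖w_1‖ = 5.8310, so q_1 = (-0.5145, -0.6860, -0.5145).
q_1·w_2 = (-0.5145)·1 + (-0.6860)·(-2) + (-0.5145)·(-2) = 1.8865.
u_2 = w_2 − 1.8865·q_1 = (1.9706, -0.7059, -1.0294).
‖u_2‖ = 2.3326, so q_2 = (0.8448, -0.3026, -0.4413).
q_1·w_3 = (-0.5145)·1 + (-0.6860)·(-1) + (-0.5145)·3 = -1.3720; q_2·w_3 = 0.8448·1 + (-0.3026)·(-1) + (-0.4413)·3 = -0.1765.
u_3 = w_3 + 1.3720·q_1 + 0.1765·q_2 = (0.4432, -1.9946, 2.2162).
‖u_3‖ = 3.0144, so q_3 = (0.1470, -0.6617, 0.7352).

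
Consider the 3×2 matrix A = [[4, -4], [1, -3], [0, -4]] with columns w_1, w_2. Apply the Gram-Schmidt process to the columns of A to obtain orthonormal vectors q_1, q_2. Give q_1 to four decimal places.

q_1 = w_1/‖w_1‖ = (4, 1, 0)/4.1231 = (0.9701, 0.2425, 0.0000).

q_1 = (0.9701, 0.2425, 0.0000)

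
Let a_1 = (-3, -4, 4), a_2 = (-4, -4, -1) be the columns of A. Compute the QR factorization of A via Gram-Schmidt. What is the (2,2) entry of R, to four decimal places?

r_{22} = 4.3533

a_1 = (-3, -4, 4); ‖a_1‖ = 6.4031, so q_1 = (-0.4685, -0.6247, 0.6247).
q_1·a_2 = (-0.4685)·(-4) + (-0.6247)·(-4) + 0.6247·(-1) = 3.7482.
u_2 = a_2 − 3.7482·q_1 = (-2.2439, -1.6585, -3.3415).
r_{22} = ‖u_2‖ = 4.3533.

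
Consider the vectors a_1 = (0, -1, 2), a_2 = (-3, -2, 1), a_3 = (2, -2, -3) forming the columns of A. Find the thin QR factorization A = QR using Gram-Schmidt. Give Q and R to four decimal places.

a_1 = (0, -1, 2); ‖a_1‖ = 2.2361, so e_1 = (0.0000, -0.4472, 0.8944).
e_1·a_2 = 0.0000·(-3) + (-0.4472)·(-2) + 0.8944·1 = 1.7889.
u_2 = a_2 − 1.7889·e_1 = (-3.0000, -1.2000, -0.6000).
‖u_2‖ = 3.2863, so e_2 = (-0.9129, -0.3651, -0.1826).
e_1·a_3 = 0.0000·2 + (-0.4472)·(-2) + 0.8944·(-3) = -1.7889; e_2·a_3 = (-0.9129)·2 + (-0.3651)·(-2) + (-0.1826)·(-3) = -0.5477.
u_3 = a_3 + 1.7889·e_1 + 0.5477·e_2 = (1.5000, -3.0000, -1.5000).
‖u_3‖ = 3.6742, so e_3 = (0.4082, -0.8165, -0.4082).

Q = [[0.0000, -0.9129, 0.4082], [-0.4472, -0.3651, -0.8165], [0.8944, -0.1826, -0.4082]], R = [[2.2361, 1.7889, -1.7889], [0.0000, 3.2863, -0.5477], [0.0000, 0.0000, 3.6742]]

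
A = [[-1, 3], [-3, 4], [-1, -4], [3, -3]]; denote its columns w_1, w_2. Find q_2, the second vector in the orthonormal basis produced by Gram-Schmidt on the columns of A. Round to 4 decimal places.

q_2 = (0.3651, 0.1826, -0.9129, 0.0000)

w_1 = (-1, -3, -1, 3); ‖w_1‖ = 4.4721, so q_1 = (-0.2236, -0.6708, -0.2236, 0.6708).
q_1·w_2 = (-0.2236)·3 + (-0.6708)·4 + (-0.2236)·(-4) + 0.6708·(-3) = -4.4721.
u_2 = w_2 + 4.4721·q_1 = (2.0000, 1.0000, -5.0000, 0.0000).
‖u_2‖ = 5.4772, so q_2 = (0.3651, 0.1826, -0.9129, 0.0000).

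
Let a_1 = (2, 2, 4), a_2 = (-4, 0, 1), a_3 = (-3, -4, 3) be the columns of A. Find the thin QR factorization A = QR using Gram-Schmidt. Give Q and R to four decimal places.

Q = [[0.4082, -0.9073, 0.1010], [0.4082, 0.0825, -0.9091], [0.8165, 0.4124, 0.4041]], R = [[4.8990, -0.8165, -0.4082], [0.0000, 4.0415, 3.6291], [0.0000, 0.0000, 4.5457]]

q_1 = a_1/‖a_1‖ = (2, 2, 4)/4.8990 = (0.4082, 0.4082, 0.8165).
r_{12} = q_1·a_2 = -0.8165.
u_2 = a_2 + 0.8165·q_1 = (-3.6667, 0.3333, 1.6667).
‖u_2‖ = 4.0415, so q_2 = (-0.9073, 0.0825, 0.4124).
r_{13} = q_1·a_3 = -0.4082; r_{23} = q_2·a_3 = 3.6291.
u_3 = a_3 + 0.4082·q_1 − 3.6291·q_2 = (0.4592, -4.1327, 1.8367).
‖u_3‖ = 4.5457, so q_3 = (0.1010, -0.9091, 0.4041).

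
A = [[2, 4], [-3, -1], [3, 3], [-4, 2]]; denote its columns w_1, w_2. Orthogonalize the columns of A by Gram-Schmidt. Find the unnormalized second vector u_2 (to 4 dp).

q_1 = w_1/‖w_1‖ = (2, -3, 3, -4)/6.1644 = (0.3244, -0.4867, 0.4867, -0.6489).
r_{12} = q_1·w_2 = 1.9467.
u_2 = w_2 − 1.9467·q_1 = (3.3684, -0.0526, 2.0526, 3.2632).

u_2 = (3.3684, -0.0526, 2.0526, 3.2632)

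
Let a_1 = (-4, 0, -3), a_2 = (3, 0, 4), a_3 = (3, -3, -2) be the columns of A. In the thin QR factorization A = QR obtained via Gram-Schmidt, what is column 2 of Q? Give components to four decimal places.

q_2 = (-0.6000, 0.0000, 0.8000)

q_1 = a_1/‖a_1‖ = (-4, 0, -3)/5.0000 = (-0.8000, 0.0000, -0.6000).
r_{12} = q_1·a_2 = -4.8000.
u_2 = a_2 + 4.8000·q_1 = (-0.8400, 0.0000, 1.1200).
‖u_2‖ = 1.4000, so q_2 = (-0.6000, 0.0000, 0.8000).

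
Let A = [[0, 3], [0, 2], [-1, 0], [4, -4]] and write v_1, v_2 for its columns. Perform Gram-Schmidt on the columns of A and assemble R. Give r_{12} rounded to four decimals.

v_1 = (0, 0, -1, 4); ‖v_1‖ = 4.1231, so q_1 = (0.0000, 0.0000, -0.2425, 0.9701).
r_{12} = q_1·v_2 = -3.8806.

r_{12} = -3.8806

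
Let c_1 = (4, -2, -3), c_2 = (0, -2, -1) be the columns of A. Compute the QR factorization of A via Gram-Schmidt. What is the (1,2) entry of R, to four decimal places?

c_1 = (4, -2, -3); ‖c_1‖ = 5.3852, so q_1 = (0.7428, -0.3714, -0.5571).
r_{12} = q_1·c_2 = 1.2999.

r_{12} = 1.2999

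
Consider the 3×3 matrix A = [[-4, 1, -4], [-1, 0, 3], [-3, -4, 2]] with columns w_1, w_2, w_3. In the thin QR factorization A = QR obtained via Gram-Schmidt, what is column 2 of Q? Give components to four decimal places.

e_2 = (0.5851, 0.0807, -0.8070)

w_1 = (-4, -1, -3); ‖w_1‖ = 5.0990, so e_1 = (-0.7845, -0.1961, -0.5883).
e_1·w_2 = (-0.7845)·1 + (-0.1961)·0 + (-0.5883)·(-4) = 1.5689.
u_2 = w_2 − 1.5689·e_1 = (2.2308, 0.3077, -3.0769).
‖u_2‖ = 3.8129, so e_2 = (0.5851, 0.0807, -0.8070).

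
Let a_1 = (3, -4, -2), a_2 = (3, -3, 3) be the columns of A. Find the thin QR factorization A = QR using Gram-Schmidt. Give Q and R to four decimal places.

a_1 = (3, -4, -2); ‖a_1‖ = 5.3852, so q_1 = (0.5571, -0.7428, -0.3714).
q_1·a_2 = 0.5571·3 + (-0.7428)·(-3) + (-0.3714)·3 = 2.7854.
u_2 = a_2 − 2.7854·q_1 = (1.4483, -0.9310, 4.0345).
‖u_2‖ = 4.3865, so q_2 = (0.3302, -0.2122, 0.9197).

Q = [[0.5571, 0.3302], [-0.7428, -0.2122], [-0.3714, 0.9197]], R = [[5.3852, 2.7854], [0.0000, 4.3865]]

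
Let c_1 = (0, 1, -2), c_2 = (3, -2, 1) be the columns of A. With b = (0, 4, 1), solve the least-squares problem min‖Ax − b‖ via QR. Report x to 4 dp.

c_1 = (0, 1, -2); ‖c_1‖ = 2.2361, so q_1 = (0.0000, 0.4472, -0.8944).
q_1·c_2 = 0.0000·3 + 0.4472·(-2) + (-0.8944)·1 = -1.7889.
u_2 = c_2 + 1.7889·q_1 = (3.0000, -1.2000, -0.6000).
‖u_2‖ = 3.2863, so q_2 = (0.9129, -0.3651, -0.1826).
Qᵀb = (0.8944, -1.6432).
Back-substitute: x_2 = -1.6432/3.2863 = -0.5000.
x_1 = (0.8944 + 1.7889·(-0.5000))/2.2361 = 0.0000.

x = (0.0000, -0.5000)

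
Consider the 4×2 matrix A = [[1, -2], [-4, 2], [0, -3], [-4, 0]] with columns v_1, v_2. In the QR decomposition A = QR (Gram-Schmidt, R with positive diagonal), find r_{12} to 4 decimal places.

r_{12} = -1.7408

v_1 = (1, -4, 0, -4); ‖v_1‖ = 5.7446, so q_1 = (0.1741, -0.6963, 0.0000, -0.6963).
r_{12} = q_1·v_2 = -1.7408.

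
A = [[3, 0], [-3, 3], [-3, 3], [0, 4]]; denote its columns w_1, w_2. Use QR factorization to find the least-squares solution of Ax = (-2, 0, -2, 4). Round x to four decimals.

w_1 = (3, -3, -3, 0); ‖w_1‖ = 5.1962, so q_1 = (0.5774, -0.5774, -0.5774, 0.0000).
q_1·w_2 = 0.5774·0 + (-0.5774)·3 + (-0.5774)·3 + 0.0000·4 = -3.4641.
u_2 = w_2 + 3.4641·q_1 = (2.0000, 1.0000, 1.0000, 4.0000).
‖u_2‖ = 4.6904, so q_2 = (0.4264, 0.2132, 0.2132, 0.8528).
Qᵀb = (0.0000, 2.1320).
Back-substitute: x_2 = 2.1320/4.6904 = 0.4545.
x_1 = (0.0000 + 3.4641·0.4545)/5.1962 = 0.3030.

x = (0.3030, 0.4545)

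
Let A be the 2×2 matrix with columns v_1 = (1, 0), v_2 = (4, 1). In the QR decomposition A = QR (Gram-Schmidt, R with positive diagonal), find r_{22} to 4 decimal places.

e_1 = v_1/‖v_1‖ = (1, 0)/1.0000 = (1.0000, 0.0000).
r_{12} = e_1·v_2 = 4.0000.
u_2 = v_2 − 4.0000·e_1 = (0.0000, 1.0000).
r_{22} = ‖u_2‖ = 1.0000.

r_{22} = 1.0000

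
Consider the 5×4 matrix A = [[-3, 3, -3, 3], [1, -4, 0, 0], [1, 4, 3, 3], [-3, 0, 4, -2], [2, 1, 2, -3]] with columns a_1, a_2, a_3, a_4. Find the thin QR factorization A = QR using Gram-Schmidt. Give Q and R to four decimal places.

a_1 = (-3, 1, 1, -3, 2); ‖a_1‖ = 4.8990, so q_1 = (-0.6124, 0.2041, 0.2041, -0.6124, 0.4082).
q_1·a_2 = (-0.6124)·3 + 0.2041·(-4) + 0.2041·4 + (-0.6124)·0 + 0.4082·1 = -1.4289.
u_2 = a_2 + 1.4289·q_1 = (2.1250, -3.7083, 4.2917, -0.8750, 1.5833).
‖u_2‖ = 6.3213, so q_2 = (0.3362, -0.5866, 0.6789, -0.1384, 0.2505).
q_1·a_3 = (-0.6124)·(-3) + 0.2041·0 + 0.2041·3 + (-0.6124)·4 + 0.4082·2 = 0.8165; q_2·a_3 = 0.3362·(-3) + (-0.5866)·0 + 0.6789·3 + (-0.1384)·4 + 0.2505·2 = 0.9755.
u_3 = a_3 − 0.8165·q_1 − 0.9755·q_2 = (-2.8279, 0.4056, 2.1710, 4.6350, 1.4223).
‖u_3‖ = 6.0317, so q_3 = (-0.4688, 0.0672, 0.3599, 0.7684, 0.2358).
q_1·a_4 = (-0.6124)·3 + 0.2041·0 + 0.2041·3 + (-0.6124)·(-2) + 0.4082·(-3) = -1.2247; q_2·a_4 = 0.3362·3 + (-0.5866)·0 + 0.6789·3 + (-0.1384)·(-2) + 0.2505·(-3) = 2.5707; q_3·a_4 = (-0.4688)·3 + 0.0672·0 + 0.3599·3 + 0.7684·(-2) + 0.2358·(-3) = -2.5710.
u_4 = a_4 + 1.2247·q_1 − 2.5707·q_2 + 2.5710·q_3 = (0.1804, 1.9310, 2.4301, -0.4185, -2.5376).
‖u_4‖ = 4.0350, so q_4 = (0.0447, 0.4786, 0.6023, -0.1037, -0.6289).

Q = [[-0.6124, 0.3362, -0.4688, 0.0447], [0.2041, -0.5866, 0.0672, 0.4786], [0.2041, 0.6789, 0.3599, 0.6023], [-0.6124, -0.1384, 0.7684, -0.1037], [0.4082, 0.2505, 0.2358, -0.6289]], R = [[4.8990, -1.4289, 0.8165, -1.2247], [0.0000, 6.3213, 0.9755, 2.5707], [0.0000, 0.0000, 6.0317, -2.5710], [0.0000, 0.0000, 0.0000, 4.0350]]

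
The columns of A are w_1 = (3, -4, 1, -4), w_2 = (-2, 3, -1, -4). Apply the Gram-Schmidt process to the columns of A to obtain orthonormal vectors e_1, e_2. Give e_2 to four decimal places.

e_2 = (-0.3272, 0.4973, -0.1701, -0.7853)

w_1 = (3, -4, 1, -4); ‖w_1‖ = 6.4807, so e_1 = (0.4629, -0.6172, 0.1543, -0.6172).
e_1·w_2 = 0.4629·(-2) + (-0.6172)·3 + 0.1543·(-1) + (-0.6172)·(-4) = -0.4629.
u_2 = w_2 + 0.4629·e_1 = (-1.7857, 2.7143, -0.9286, -4.2857).
‖u_2‖ = 5.4576, so e_2 = (-0.3272, 0.4973, -0.1701, -0.7853).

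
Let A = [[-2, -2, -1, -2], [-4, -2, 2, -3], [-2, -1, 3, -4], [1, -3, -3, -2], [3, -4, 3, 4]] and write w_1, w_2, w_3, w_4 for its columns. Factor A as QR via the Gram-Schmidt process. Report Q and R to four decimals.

Q = [[-0.3430, -0.3532, -0.3434, 0.2643], [-0.6860, -0.3633, 0.1457, 0.3155], [-0.3430, -0.1817, 0.4444, -0.7733], [0.1715, -0.5097, -0.6574, -0.4272], [0.5145, -0.6712, 0.4808, 0.2238]], R = [[5.8310, -0.1715, -1.0290, 5.8310], [0.0000, 5.8284, -1.4029, 0.8579], [0.0000, 0.0000, 5.3827, 1.7098], [0.0000, 0.0000, 0.0000, 3.3676]]

q_1 = w_1/‖w_1‖ = (-2, -4, -2, 1, 3)/5.8310 = (-0.3430, -0.6860, -0.3430, 0.1715, 0.5145).
r_{12} = q_1·w_2 = -0.1715.
u_2 = w_2 + 0.1715·q_1 = (-2.0588, -2.1176, -1.0588, -2.9706, -3.9118).
‖u_2‖ = 5.8284, so q_2 = (-0.3532, -0.3633, -0.1817, -0.5097, -0.6712).
r_{13} = q_1·w_3 = -1.0290; r_{23} = q_2·w_3 = -1.4029.
u_3 = w_3 + 1.0290·q_1 + 1.4029·q_2 = (-1.8485, 0.7844, 2.3922, -3.5385, 2.5879).
‖u_3‖ = 5.3827, so q_3 = (-0.3434, 0.1457, 0.4444, -0.6574, 0.4808).
r_{14} = q_1·w_4 = 5.8310; r_{24} = q_2·w_4 = 0.8579; r_{34} = q_3·w_4 = 1.7098.
u_4 = w_4 − 5.8310·q_1 − 0.8579·q_2 − 1.7098·q_3 = (0.8902, 1.0625, -2.6041, -1.4387, 0.7537).
‖u_4‖ = 3.3676, so q_4 = (0.2643, 0.3155, -0.7733, -0.4272, 0.2238).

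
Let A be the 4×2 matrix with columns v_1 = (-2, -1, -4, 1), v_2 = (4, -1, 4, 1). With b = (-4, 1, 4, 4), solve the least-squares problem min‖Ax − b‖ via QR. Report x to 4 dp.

v_1 = (-2, -1, -4, 1); ‖v_1‖ = 4.6904, so q_1 = (-0.4264, -0.2132, -0.8528, 0.2132).
q_1·v_2 = (-0.4264)·4 + (-0.2132)·(-1) + (-0.8528)·4 + 0.2132·1 = -4.6904.
u_2 = v_2 + 4.6904·q_1 = (2.0000, -2.0000, 0.0000, 2.0000).
‖u_2‖ = 3.4641, so q_2 = (0.5774, -0.5774, 0.0000, 0.5774).
Qᵀb = (-1.0660, -0.5774).
Back-substitute: x_2 = -0.5774/3.4641 = -0.1667.
x_1 = (-1.0660 + 4.6904·(-0.1667))/4.6904 = -0.3939.

x = (-0.3939, -0.1667)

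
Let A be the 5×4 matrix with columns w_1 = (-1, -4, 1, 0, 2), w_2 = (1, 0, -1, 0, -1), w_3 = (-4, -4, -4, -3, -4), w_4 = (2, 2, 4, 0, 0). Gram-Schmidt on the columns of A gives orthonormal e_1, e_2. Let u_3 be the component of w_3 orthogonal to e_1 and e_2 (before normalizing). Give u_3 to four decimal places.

w_1 = (-1, -4, 1, 0, 2); ‖w_1‖ = 4.6904, so e_1 = (-0.2132, -0.8528, 0.2132, 0.0000, 0.4264).
e_1·w_2 = (-0.2132)·1 + (-0.8528)·0 + 0.2132·(-1) + 0.0000·0 + 0.4264·(-1) = -0.8528.
u_2 = w_2 + 0.8528·e_1 = (0.8182, -0.7273, -0.8182, 0.0000, -0.6364).
‖u_2‖ = 1.5076, so e_2 = (0.5427, -0.4824, -0.5427, 0.0000, -0.4221).
e_1·w_3 = (-0.2132)·(-4) + (-0.8528)·(-4) + 0.2132·(-4) + 0.0000·(-3) + 0.4264·(-4) = 1.7056; e_2·w_3 = 0.5427·(-4) + (-0.4824)·(-4) + (-0.5427)·(-4) + 0.0000·(-3) + (-0.4221)·(-4) = 3.6181.
u_3 = w_3 − 1.7056·e_1 − 3.6181·e_2 = (-5.6000, -0.8000, -2.4000, -3.0000, -3.2000).

u_3 = (-5.6000, -0.8000, -2.4000, -3.0000, -3.2000)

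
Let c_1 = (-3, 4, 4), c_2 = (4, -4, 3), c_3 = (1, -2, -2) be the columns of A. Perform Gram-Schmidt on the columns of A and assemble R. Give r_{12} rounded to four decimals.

c_1 = (-3, 4, 4); ‖c_1‖ = 6.4031, so q_1 = (-0.4685, 0.6247, 0.6247).
r_{12} = q_1·c_2 = -2.4988.

r_{12} = -2.4988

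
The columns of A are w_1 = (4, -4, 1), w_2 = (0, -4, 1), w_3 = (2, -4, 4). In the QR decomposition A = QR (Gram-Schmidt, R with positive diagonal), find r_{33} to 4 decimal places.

w_1 = (4, -4, 1); ‖w_1‖ = 5.7446, so q_1 = (0.6963, -0.6963, 0.1741).
q_1·w_2 = 0.6963·0 + (-0.6963)·(-4) + 0.1741·1 = 2.9593.
u_2 = w_2 − 2.9593·q_1 = (-2.0606, -1.9394, 0.4848).
‖u_2‖ = 2.8710, so q_2 = (-0.7177, -0.6755, 0.1689).
q_1·w_3 = 0.6963·2 + (-0.6963)·(-4) + 0.1741·4 = 4.8742; q_2·w_3 = (-0.7177)·2 + (-0.6755)·(-4) + 0.1689·4 = 1.9421.
u_3 = w_3 − 4.8742·q_1 − 1.9421·q_2 = (0.0000, 0.7059, 2.8235).
r_{33} = ‖u_3‖ = 2.9104.

r_{33} = 2.9104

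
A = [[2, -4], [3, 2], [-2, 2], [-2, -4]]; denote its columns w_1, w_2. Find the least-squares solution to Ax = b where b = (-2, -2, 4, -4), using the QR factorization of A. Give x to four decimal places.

x = (-0.5455, 0.7273)

q_1 = w_1/‖w_1‖ = (2, 3, -2, -2)/4.5826 = (0.4364, 0.6547, -0.4364, -0.4364).
r_{12} = q_1·w_2 = 0.4364.
u_2 = w_2 − 0.4364·q_1 = (-4.1905, 1.7143, 2.1905, -3.8095).
‖u_2‖ = 6.3095, so q_2 = (-0.6642, 0.2717, 0.3472, -0.6038).
Qᵀb = (-2.1822, 4.5887).
Back-substitute: x_2 = 4.5887/6.3095 = 0.7273.
x_1 = (-2.1822 − 0.4364·0.7273)/4.5826 = -0.5455.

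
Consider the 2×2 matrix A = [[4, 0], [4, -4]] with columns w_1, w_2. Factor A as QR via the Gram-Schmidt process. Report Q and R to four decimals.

w_1 = (4, 4); ‖w_1‖ = 5.6569, so q_1 = (0.7071, 0.7071).
q_1·w_2 = 0.7071·0 + 0.7071·(-4) = -2.8284.
u_2 = w_2 + 2.8284·q_1 = (2.0000, -2.0000).
‖u_2‖ = 2.8284, so q_2 = (0.7071, -0.7071).

Q = [[0.7071, 0.7071], [0.7071, -0.7071]], R = [[5.6569, -2.8284], [0.0000, 2.8284]]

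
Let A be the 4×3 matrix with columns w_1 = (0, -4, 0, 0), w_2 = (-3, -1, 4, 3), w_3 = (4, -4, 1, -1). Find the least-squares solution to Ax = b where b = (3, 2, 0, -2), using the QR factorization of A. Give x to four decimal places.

w_1 = (0, -4, 0, 0); ‖w_1‖ = 4.0000, so e_1 = (0.0000, -1.0000, 0.0000, 0.0000).
e_1·w_2 = 0.0000·(-3) + (-1.0000)·(-1) + 0.0000·4 + 0.0000·3 = 1.0000.
u_2 = w_2 − 1.0000·e_1 = (-3.0000, 0.0000, 4.0000, 3.0000).
‖u_2‖ = 5.8310, so e_2 = (-0.5145, 0.0000, 0.6860, 0.5145).
e_1·w_3 = 0.0000·4 + (-1.0000)·(-4) + 0.0000·1 + 0.0000·(-1) = 4.0000; e_2·w_3 = (-0.5145)·4 + 0.0000·(-4) + 0.6860·1 + 0.5145·(-1) = -1.8865.
u_3 = w_3 − 4.0000·e_1 + 1.8865·e_2 = (3.0294, 0.0000, 2.2941, -0.0294).
‖u_3‖ = 3.8002, so e_3 = (0.7972, 0.0000, 0.6037, -0.0077).
Qᵀb = (-2.0000, -2.5725, 2.4070).
Back-substitute: x_3 = 2.4070/3.8002 = 0.6334.
x_2 = (-2.5725 + 1.8865·0.6334)/5.8310 = -0.2363.
x_1 = (-2.0000 − 1.0000·(-0.2363) − 4.0000·0.6334)/4.0000 = -1.0743.

x = (-1.0743, -0.2363, 0.6334)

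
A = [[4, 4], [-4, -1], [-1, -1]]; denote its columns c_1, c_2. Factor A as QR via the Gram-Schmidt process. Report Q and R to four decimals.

c_1 = (4, -4, -1); ‖c_1‖ = 5.7446, so e_1 = (0.6963, -0.6963, -0.1741).
e_1·c_2 = 0.6963·4 + (-0.6963)·(-1) + (-0.1741)·(-1) = 3.6556.
u_2 = c_2 − 3.6556·e_1 = (1.4545, 1.5455, -0.3636).
‖u_2‖ = 2.1532, so e_2 = (0.6755, 0.7177, -0.1689).

Q = [[0.6963, 0.6755], [-0.6963, 0.7177], [-0.1741, -0.1689]], R = [[5.7446, 3.6556], [0.0000, 2.1532]]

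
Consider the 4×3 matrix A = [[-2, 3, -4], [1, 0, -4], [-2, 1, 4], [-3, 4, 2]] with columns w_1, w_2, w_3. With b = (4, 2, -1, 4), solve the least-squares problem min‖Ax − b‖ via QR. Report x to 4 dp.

x = (1.3333, 2.0641, -0.1282)

e_1 = w_1/‖w_1‖ = (-2, 1, -2, -3)/4.2426 = (-0.4714, 0.2357, -0.4714, -0.7071).
r_{12} = e_1·w_2 = -4.7140.
u_2 = w_2 + 4.7140·e_1 = (0.7778, 1.1111, -1.2222, 0.6667).
‖u_2‖ = 1.9437, so e_2 = (0.4002, 0.5717, -0.6288, 0.3430).
r_{13} = e_1·w_3 = -2.3570; r_{23} = e_2·w_3 = -5.7166.
u_3 = w_3 + 2.3570·e_1 + 5.7166·e_2 = (-2.8235, -0.1765, -0.7059, 2.2941).
‖u_3‖ = 3.7101, so e_3 = (-0.7610, -0.0476, -0.1903, 0.6183).
Qᵀb = (-3.7712, 4.7448, -0.4757).
Back-substitute: x_3 = -0.4757/3.7101 = -0.1282.
x_2 = (4.7448 + 5.7166·(-0.1282))/1.9437 = 2.0641.
x_1 = (-3.7712 + 4.7140·2.0641 + 2.3570·(-0.1282))/4.2426 = 1.3333.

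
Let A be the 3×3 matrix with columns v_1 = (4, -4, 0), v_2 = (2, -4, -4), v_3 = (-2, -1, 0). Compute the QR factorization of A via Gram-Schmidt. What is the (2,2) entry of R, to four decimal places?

v_1 = (4, -4, 0); ‖v_1‖ = 5.6569, so e_1 = (0.7071, -0.7071, 0.0000).
e_1·v_2 = 0.7071·2 + (-0.7071)·(-4) + 0.0000·(-4) = 4.2426.
u_2 = v_2 − 4.2426·e_1 = (-1.0000, -1.0000, -4.0000).
r_{22} = ‖u_2‖ = 4.2426.

r_{22} = 4.2426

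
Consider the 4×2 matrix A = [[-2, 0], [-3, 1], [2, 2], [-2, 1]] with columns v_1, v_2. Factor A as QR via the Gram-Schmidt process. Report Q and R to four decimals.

e_1 = v_1/‖v_1‖ = (-2, -3, 2, -2)/4.5826 = (-0.4364, -0.6547, 0.4364, -0.4364).
r_{12} = e_1·v_2 = -0.2182.
u_2 = v_2 + 0.2182·e_1 = (-0.0952, 0.8571, 2.0952, 0.9048).
‖u_2‖ = 2.4398, so e_2 = (-0.0390, 0.3513, 0.8588, 0.3708).

Q = [[-0.4364, -0.0390], [-0.6547, 0.3513], [0.4364, 0.8588], [-0.4364, 0.3708]], R = [[4.5826, -0.2182], [0.0000, 2.4398]]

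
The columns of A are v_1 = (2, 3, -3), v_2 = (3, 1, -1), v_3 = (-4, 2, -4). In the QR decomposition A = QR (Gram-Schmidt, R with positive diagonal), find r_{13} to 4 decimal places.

v_1 = (2, 3, -3); ‖v_1‖ = 4.6904, so e_1 = (0.4264, 0.6396, -0.6396).
r_{13} = e_1·v_3 = 2.1320.

r_{13} = 2.1320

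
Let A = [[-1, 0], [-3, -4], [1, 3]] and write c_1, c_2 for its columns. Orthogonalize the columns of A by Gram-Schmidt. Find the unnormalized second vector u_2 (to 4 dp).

c_1 = (-1, -3, 1); ‖c_1‖ = 3.3166, so e_1 = (-0.3015, -0.9045, 0.3015).
e_1·c_2 = (-0.3015)·0 + (-0.9045)·(-4) + 0.3015·3 = 4.5227.
u_2 = c_2 − 4.5227·e_1 = (1.3636, 0.0909, 1.6364).

u_2 = (1.3636, 0.0909, 1.6364)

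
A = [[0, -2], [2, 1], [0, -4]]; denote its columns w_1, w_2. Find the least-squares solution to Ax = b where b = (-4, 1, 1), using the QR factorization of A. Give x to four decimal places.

x = (0.4000, 0.2000)

w_1 = (0, 2, 0); ‖w_1‖ = 2.0000, so e_1 = (0.0000, 1.0000, 0.0000).
e_1·w_2 = 0.0000·(-2) + 1.0000·1 + 0.0000·(-4) = 1.0000.
u_2 = w_2 − 1.0000·e_1 = (-2.0000, 0.0000, -4.0000).
‖u_2‖ = 4.4721, so e_2 = (-0.4472, 0.0000, -0.8944).
Qᵀb = (1.0000, 0.8944).
Back-substitute: x_2 = 0.8944/4.4721 = 0.2000.
x_1 = (1.0000 − 1.0000·0.2000)/2.0000 = 0.4000.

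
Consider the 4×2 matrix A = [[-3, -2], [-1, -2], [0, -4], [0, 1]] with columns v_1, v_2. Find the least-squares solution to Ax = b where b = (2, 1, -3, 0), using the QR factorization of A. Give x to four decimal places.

e_1 = v_1/‖v_1‖ = (-3, -1, 0, 0)/3.1623 = (-0.9487, -0.3162, 0.0000, 0.0000).
r_{12} = e_1·v_2 = 2.5298.
u_2 = v_2 − 2.5298·e_1 = (0.4000, -1.2000, -4.0000, 1.0000).
‖u_2‖ = 4.3128, so e_2 = (0.0927, -0.2782, -0.9275, 0.2319).
Qᵀb = (-2.2136, 2.6897).
Back-substitute: x_2 = 2.6897/4.3128 = 0.6237.
x_1 = (-2.2136 − 2.5298·0.6237)/3.1623 = -1.1989.

x = (-1.1989, 0.6237)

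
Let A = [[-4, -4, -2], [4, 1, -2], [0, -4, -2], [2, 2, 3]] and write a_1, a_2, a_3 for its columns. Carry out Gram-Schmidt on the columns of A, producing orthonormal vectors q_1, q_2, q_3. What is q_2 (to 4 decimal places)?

q_2 = (-0.2910, -0.3637, -0.8729, 0.1455)

a_1 = (-4, 4, 0, 2); ‖a_1‖ = 6.0000, so q_1 = (-0.6667, 0.6667, 0.0000, 0.3333).
q_1·a_2 = (-0.6667)·(-4) + 0.6667·1 + 0.0000·(-4) + 0.3333·2 = 4.0000.
u_2 = a_2 − 4.0000·q_1 = (-1.3333, -1.6667, -4.0000, 0.6667).
‖u_2‖ = 4.5826, so q_2 = (-0.2910, -0.3637, -0.8729, 0.1455).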